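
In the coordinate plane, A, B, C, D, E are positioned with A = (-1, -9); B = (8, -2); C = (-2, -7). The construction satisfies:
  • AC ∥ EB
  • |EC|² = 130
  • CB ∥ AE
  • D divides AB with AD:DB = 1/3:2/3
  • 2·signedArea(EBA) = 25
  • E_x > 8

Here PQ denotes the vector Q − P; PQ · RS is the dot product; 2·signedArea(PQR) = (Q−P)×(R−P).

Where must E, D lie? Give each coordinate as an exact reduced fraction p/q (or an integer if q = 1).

1. E_x = 9  [AC ∥ EB ∩ CB ∥ AE]
2. E_y = -4  [AC ∥ EB ∩ CB ∥ AE]
   → E = (9, -4)
3. D_x = 2  [D divides AB with AD:DB = 1/3:2/3]
4. D_y = -20/3  [D divides AB with AD:DB = 1/3:2/3]
   → D = (2, -20/3)

D = (2, -20/3)
E = (9, -4)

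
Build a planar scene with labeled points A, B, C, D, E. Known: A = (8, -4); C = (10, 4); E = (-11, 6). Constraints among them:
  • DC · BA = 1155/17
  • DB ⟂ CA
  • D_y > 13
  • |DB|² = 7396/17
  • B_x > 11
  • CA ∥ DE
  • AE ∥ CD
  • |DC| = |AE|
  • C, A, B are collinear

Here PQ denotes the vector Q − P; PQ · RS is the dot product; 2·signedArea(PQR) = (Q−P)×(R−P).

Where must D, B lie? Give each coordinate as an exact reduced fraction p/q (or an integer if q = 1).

1. D_x = -9  [CA ∥ DE ∩ AE ∥ CD]
2. D_y = 14  [CA ∥ DE ∩ AE ∥ CD]
   → D = (-9, 14)
3. B_x = 191/17  [C, A, B are collinear ∩ DB ⟂ CA]
4. B_y = 152/17  [C, A, B are collinear ∩ DB ⟂ CA]
   → B = (191/17, 152/17)

B = (191/17, 152/17)
D = (-9, 14)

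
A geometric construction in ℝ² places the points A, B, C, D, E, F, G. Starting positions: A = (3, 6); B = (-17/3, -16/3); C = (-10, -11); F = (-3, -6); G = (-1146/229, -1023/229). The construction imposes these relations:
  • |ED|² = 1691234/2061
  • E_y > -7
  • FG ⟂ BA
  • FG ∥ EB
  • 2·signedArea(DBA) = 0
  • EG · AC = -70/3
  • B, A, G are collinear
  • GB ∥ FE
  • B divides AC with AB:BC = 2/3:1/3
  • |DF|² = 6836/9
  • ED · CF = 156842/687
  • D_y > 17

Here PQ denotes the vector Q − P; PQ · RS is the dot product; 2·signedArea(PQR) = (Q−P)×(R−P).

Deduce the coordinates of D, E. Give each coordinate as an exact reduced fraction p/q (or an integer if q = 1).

1. D_x = 35/3  [line -34/3·x + 26/3·y + -18 = 0 ∩ |DF|² = 6836/9]
2. D_y = 52/3  [line -34/3·x + 26/3·y + -18 = 0 ∩ |DF|² = 6836/9]
   → D = (35/3, 52/3)
3. E_x = -2516/687  [FG ∥ EB ∩ GB ∥ FE]
4. E_y = -4717/687  [FG ∥ EB ∩ GB ∥ FE]
   → E = (-2516/687, -4717/687)

D = (35/3, 52/3)
E = (-2516/687, -4717/687)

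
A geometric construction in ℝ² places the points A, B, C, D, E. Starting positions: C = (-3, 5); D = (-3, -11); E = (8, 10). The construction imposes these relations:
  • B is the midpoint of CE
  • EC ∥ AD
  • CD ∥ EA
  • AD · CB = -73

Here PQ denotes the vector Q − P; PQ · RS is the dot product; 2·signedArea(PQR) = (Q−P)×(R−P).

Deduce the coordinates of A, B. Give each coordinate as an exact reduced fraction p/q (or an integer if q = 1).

1. A_x = 8  [EC ∥ AD ∩ CD ∥ EA]
2. A_y = -6  [EC ∥ AD ∩ CD ∥ EA]
   → A = (8, -6)
3. B_x = 5/2  [B is the midpoint of CE]
4. B_y = 15/2  [B is the midpoint of CE]
   → B = (5/2, 15/2)

A = (8, -6)
B = (5/2, 15/2)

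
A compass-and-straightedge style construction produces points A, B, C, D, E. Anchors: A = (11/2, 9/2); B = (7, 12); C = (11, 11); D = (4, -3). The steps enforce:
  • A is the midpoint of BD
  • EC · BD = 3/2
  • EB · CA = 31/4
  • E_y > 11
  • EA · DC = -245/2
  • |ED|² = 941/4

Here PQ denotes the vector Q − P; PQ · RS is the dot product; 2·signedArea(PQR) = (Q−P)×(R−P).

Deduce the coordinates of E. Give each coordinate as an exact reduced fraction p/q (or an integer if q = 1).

1. E_x = 9  [EC · BD = 3/2 ∩ EA · DC = -245/2]
2. E_y = 23/2  [EC · BD = 3/2 ∩ EA · DC = -245/2]
   → E = (9, 23/2)

E = (9, 23/2)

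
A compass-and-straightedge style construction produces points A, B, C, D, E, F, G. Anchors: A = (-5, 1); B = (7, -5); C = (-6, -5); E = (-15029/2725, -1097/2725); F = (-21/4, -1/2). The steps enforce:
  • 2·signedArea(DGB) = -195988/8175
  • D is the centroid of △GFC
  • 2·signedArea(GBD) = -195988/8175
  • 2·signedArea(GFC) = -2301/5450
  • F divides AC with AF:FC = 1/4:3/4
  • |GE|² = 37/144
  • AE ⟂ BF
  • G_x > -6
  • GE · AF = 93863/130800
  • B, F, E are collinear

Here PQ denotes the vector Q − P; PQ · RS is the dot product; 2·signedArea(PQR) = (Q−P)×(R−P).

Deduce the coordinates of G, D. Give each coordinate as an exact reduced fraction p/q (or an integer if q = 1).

D = (-134929/24525, -14899/8175)
G = (-171841/32700, 177/5450)

1. G_x = -171841/32700  [2·signedArea(GFC) = -2301/5450 ∩ GE · AF = 93863/130800]
2. G_y = 177/5450  [2·signedArea(GFC) = -2301/5450 ∩ GE · AF = 93863/130800]
   → G = (-171841/32700, 177/5450)
3. D_x = -134929/24525  [D is the centroid of △GFC]
4. D_y = -14899/8175  [D is the centroid of △GFC]
   → D = (-134929/24525, -14899/8175)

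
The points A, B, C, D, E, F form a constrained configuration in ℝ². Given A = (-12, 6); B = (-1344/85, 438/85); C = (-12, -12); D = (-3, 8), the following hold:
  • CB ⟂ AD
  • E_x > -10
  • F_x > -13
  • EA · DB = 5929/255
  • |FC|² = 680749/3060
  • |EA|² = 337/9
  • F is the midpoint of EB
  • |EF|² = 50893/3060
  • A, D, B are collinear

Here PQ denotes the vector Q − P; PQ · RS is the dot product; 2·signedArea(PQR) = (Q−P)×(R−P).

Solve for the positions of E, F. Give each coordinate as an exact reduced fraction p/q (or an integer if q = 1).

E = (-9, 2/3)
F = (-2109/170, 742/255)

1. E_x = -9  [line 1089/85·x + 242/85·y + 28919/255 = 0 ∩ |EA|² = 337/9]
2. E_y = 2/3  [line 1089/85·x + 242/85·y + 28919/255 = 0 ∩ |EA|² = 337/9]
   → E = (-9, 2/3)
3. F_x = -2109/170  [F is the midpoint of EB]
4. F_y = 742/255  [F is the midpoint of EB]
   → F = (-2109/170, 742/255)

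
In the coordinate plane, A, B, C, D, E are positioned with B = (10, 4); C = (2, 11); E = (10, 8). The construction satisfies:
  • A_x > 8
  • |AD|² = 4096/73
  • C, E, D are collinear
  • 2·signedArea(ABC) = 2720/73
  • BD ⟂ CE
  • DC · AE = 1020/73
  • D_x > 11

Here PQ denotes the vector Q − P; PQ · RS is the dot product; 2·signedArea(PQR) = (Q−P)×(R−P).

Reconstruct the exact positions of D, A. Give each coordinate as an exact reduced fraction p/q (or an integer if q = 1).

1. D_x = 826/73  [C, E, D are collinear ∩ BD ⟂ CE]
2. D_y = 548/73  [C, E, D are collinear ∩ BD ⟂ CE]
   → D = (826/73, 548/73)
3. A_x = 634/73  [2·signedArea(ABC) = 2720/73 ∩ DC · AE = 1020/73]
4. A_y = 36/73  [2·signedArea(ABC) = 2720/73 ∩ DC · AE = 1020/73]
   → A = (634/73, 36/73)

A = (634/73, 36/73)
D = (826/73, 548/73)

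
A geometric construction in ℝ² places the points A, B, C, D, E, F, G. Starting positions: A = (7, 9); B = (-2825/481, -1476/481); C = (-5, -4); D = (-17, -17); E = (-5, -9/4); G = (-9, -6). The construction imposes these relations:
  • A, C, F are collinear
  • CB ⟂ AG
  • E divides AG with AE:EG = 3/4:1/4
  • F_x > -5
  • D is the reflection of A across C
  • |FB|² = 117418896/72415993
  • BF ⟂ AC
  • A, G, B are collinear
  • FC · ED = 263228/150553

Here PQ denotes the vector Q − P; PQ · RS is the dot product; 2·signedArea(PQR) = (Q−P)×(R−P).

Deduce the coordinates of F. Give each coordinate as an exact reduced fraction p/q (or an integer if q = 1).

F = (-743357/150553, -45540/11581)

1. F_x = -743357/150553  [A, C, F are collinear ∩ BF ⟂ AC]
2. F_y = -45540/11581  [A, C, F are collinear ∩ BF ⟂ AC]
   → F = (-743357/150553, -45540/11581)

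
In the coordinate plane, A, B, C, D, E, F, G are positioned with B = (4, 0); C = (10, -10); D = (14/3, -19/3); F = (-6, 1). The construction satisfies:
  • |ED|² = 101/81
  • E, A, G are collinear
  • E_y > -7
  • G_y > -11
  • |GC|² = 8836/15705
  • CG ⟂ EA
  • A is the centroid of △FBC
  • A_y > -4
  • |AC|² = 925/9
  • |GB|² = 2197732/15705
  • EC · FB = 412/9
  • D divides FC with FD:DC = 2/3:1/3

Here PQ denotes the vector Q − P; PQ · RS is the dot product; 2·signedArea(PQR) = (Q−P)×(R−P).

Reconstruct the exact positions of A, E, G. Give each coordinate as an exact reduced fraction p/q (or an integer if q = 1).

1. A_x = 8/3  [A is the centroid of △FBC]
2. A_y = -3  [A is the centroid of △FBC]
   → A = (8/3, -3)
3. E_x = 52/9  [line -10·x + 1·y + 578/9 = 0 ∩ |ED|² = 101/81]
4. E_y = -58/9  [line -10·x + 1·y + 578/9 = 0 ∩ |ED|² = 101/81]
   → E = (52/9, -58/9)
5. G_x = 49436/5235  [E, A, G are collinear ∩ CG ⟂ EA]
6. G_y = -54982/5235  [E, A, G are collinear ∩ CG ⟂ EA]
   → G = (49436/5235, -54982/5235)

A = (8/3, -3)
E = (52/9, -58/9)
G = (49436/5235, -54982/5235)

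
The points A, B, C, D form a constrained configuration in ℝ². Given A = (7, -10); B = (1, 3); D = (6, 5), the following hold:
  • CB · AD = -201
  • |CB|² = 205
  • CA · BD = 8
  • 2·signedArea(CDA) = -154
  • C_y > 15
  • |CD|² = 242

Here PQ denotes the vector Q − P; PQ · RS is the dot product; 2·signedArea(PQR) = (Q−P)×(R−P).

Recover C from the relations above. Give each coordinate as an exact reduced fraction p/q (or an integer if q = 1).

1. C_x = -5  [CB · AD = -201 ∩ 2·signedArea(CDA) = -154]
2. C_y = 16  [CB · AD = -201 ∩ 2·signedArea(CDA) = -154]
   → C = (-5, 16)

C = (-5, 16)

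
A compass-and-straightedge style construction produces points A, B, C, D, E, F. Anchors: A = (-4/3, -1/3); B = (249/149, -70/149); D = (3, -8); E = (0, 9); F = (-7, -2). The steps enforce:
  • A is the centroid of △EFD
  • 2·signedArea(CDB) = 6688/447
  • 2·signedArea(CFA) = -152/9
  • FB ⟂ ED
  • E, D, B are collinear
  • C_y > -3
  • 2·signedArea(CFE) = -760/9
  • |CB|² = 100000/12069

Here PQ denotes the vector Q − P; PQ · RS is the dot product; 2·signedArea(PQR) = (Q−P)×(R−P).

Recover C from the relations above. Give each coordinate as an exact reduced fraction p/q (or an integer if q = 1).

1. C_x = 1/9  [2·signedArea(CFE) = -760/9 ∩ 2·signedArea(CDB) = 6688/447]
2. C_y = -26/9  [2·signedArea(CFE) = -760/9 ∩ 2·signedArea(CDB) = 6688/447]
   → C = (1/9, -26/9)

C = (1/9, -26/9)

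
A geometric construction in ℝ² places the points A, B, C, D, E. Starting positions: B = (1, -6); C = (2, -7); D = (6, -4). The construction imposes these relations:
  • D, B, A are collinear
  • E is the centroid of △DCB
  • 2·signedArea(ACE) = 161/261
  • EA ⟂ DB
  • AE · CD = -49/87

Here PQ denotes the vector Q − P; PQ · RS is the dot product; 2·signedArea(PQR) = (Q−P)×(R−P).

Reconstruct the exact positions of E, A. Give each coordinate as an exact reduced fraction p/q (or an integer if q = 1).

A = (247/87, -458/87)
E = (3, -17/3)

1. E_x = 3  [E is the centroid of △DCB]
2. E_y = -17/3  [E is the centroid of △DCB]
   → E = (3, -17/3)
3. A_x = 247/87  [D, B, A are collinear ∩ EA ⟂ DB]
4. A_y = -458/87  [D, B, A are collinear ∩ EA ⟂ DB]
   → A = (247/87, -458/87)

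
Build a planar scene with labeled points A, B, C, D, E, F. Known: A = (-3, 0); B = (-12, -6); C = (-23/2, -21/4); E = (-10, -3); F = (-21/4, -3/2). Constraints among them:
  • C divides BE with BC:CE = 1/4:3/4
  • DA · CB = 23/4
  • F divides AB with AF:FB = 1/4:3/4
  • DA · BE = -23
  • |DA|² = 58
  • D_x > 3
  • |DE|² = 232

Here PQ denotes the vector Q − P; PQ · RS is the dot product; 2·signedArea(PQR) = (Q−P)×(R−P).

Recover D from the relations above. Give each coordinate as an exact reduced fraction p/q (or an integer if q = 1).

D = (4, 3)

1. D_x = 4  [line 1/2·x + 3/4·y + -17/4 = 0 ∩ |DE|² = 232]
2. D_y = 3  [line 1/2·x + 3/4·y + -17/4 = 0 ∩ |DE|² = 232]
   → D = (4, 3)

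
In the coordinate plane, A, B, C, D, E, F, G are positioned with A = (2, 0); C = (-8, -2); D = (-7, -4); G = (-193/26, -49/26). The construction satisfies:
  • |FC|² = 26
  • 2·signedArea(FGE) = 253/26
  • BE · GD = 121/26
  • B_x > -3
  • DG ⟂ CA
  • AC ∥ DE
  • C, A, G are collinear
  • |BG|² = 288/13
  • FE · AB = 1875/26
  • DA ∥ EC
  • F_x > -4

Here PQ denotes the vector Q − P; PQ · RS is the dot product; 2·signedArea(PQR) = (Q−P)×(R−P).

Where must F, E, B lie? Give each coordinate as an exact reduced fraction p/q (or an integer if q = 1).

1. E_x = -17  [DA ∥ EC ∩ AC ∥ DE]
2. E_y = -6  [DA ∥ EC ∩ AC ∥ DE]
   → E = (-17, -6)
3. B_x = -73/26  [line -11/26·x + 55/26·y + 11/13 = 0 ∩ |BG|² = 288/13]
4. B_y = -25/26  [line -11/26·x + 55/26·y + 11/13 = 0 ∩ |BG|² = 288/13]
   → B = (-73/26, -25/26)
5. F_x = -3  [2·signedArea(FGE) = 253/26 ∩ FE · AB = 1875/26]
6. F_y = -1  [2·signedArea(FGE) = 253/26 ∩ FE · AB = 1875/26]
   → F = (-3, -1)

B = (-73/26, -25/26)
E = (-17, -6)
F = (-3, -1)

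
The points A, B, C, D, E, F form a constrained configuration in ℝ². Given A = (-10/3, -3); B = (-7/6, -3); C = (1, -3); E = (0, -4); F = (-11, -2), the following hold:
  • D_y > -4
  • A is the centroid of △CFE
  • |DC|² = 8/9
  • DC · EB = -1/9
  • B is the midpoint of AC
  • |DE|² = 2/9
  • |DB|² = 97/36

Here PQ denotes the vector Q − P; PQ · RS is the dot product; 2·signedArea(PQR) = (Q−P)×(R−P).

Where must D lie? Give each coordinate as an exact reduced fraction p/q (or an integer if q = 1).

D = (1/3, -11/3)

1. D_x = 1/3  [line 7/6·x + -1·y + -73/18 = 0 ∩ |DB|² = 97/36]
2. D_y = -11/3  [line 7/6·x + -1·y + -73/18 = 0 ∩ |DB|² = 97/36]
   → D = (1/3, -11/3)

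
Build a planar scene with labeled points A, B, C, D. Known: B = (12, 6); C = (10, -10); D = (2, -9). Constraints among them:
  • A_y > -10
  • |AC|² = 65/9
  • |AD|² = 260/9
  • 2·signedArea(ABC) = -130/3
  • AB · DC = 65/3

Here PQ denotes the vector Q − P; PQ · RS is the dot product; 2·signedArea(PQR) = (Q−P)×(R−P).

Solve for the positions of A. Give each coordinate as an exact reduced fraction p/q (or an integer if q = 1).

A = (22/3, -29/3)

1. A_x = 22/3  [line 16·x + -2·y + -410/3 = 0 ∩ |AC|² = 65/9]
2. A_y = -29/3  [line 16·x + -2·y + -410/3 = 0 ∩ |AC|² = 65/9]
   → A = (22/3, -29/3)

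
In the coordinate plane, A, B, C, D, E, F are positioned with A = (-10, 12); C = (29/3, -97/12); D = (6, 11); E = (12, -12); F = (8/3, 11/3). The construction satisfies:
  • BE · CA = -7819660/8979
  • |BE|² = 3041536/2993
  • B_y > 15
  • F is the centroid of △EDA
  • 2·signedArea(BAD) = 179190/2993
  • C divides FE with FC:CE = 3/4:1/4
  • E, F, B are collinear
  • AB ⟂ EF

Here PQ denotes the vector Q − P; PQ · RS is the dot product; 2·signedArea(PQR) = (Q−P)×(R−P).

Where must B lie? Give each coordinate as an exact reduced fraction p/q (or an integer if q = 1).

B = (-12916/2993, 46052/2993)

1. B_x = -12916/2993  [E, F, B are collinear ∩ AB ⟂ EF]
2. B_y = 46052/2993  [E, F, B are collinear ∩ AB ⟂ EF]
   → B = (-12916/2993, 46052/2993)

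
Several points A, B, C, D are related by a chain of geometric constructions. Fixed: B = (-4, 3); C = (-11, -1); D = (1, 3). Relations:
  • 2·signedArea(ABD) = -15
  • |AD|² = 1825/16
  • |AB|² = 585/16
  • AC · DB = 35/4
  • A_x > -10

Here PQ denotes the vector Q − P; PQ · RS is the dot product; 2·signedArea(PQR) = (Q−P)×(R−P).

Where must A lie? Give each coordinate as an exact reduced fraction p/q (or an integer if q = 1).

A = (-37/4, 0)

1. A_x = -37/4  [2·signedArea(ABD) = -15 ∩ AC · DB = 35/4]
2. A_y = 0  [2·signedArea(ABD) = -15 ∩ AC · DB = 35/4]
   → A = (-37/4, 0)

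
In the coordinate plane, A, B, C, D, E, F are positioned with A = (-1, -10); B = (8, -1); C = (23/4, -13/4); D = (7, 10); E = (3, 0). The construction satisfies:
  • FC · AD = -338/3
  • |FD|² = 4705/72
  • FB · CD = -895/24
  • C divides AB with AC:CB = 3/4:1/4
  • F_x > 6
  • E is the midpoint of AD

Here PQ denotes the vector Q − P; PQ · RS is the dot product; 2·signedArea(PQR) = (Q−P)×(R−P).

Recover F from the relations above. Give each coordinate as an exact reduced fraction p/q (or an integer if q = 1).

1. F_x = 83/12  [FC · AD = -338/3 ∩ FB · CD = -895/24]
2. F_y = 23/12  [FC · AD = -338/3 ∩ FB · CD = -895/24]
   → F = (83/12, 23/12)

F = (83/12, 23/12)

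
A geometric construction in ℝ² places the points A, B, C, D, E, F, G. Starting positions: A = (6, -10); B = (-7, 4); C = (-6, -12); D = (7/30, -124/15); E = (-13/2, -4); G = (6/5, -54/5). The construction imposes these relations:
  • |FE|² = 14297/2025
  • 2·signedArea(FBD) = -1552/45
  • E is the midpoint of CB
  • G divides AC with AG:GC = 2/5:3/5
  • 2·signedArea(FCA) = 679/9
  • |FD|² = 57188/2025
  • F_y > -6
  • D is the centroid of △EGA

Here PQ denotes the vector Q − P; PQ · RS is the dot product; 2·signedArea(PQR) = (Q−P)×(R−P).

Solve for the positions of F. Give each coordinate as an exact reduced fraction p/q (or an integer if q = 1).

F = (-383/90, -244/45)

1. F_x = -383/90  [2·signedArea(FBD) = -1552/45 ∩ 2·signedArea(FCA) = 679/9]
2. F_y = -244/45  [2·signedArea(FBD) = -1552/45 ∩ 2·signedArea(FCA) = 679/9]
   → F = (-383/90, -244/45)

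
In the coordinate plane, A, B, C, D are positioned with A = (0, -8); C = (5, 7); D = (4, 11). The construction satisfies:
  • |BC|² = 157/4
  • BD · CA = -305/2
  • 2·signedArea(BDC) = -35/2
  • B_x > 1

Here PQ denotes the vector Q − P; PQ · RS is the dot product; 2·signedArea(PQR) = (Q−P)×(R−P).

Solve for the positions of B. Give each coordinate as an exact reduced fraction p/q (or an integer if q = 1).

B = (2, 3/2)

1. B_x = 2  [2·signedArea(BDC) = -35/2 ∩ BD · CA = -305/2]
2. B_y = 3/2  [2·signedArea(BDC) = -35/2 ∩ BD · CA = -305/2]
   → B = (2, 3/2)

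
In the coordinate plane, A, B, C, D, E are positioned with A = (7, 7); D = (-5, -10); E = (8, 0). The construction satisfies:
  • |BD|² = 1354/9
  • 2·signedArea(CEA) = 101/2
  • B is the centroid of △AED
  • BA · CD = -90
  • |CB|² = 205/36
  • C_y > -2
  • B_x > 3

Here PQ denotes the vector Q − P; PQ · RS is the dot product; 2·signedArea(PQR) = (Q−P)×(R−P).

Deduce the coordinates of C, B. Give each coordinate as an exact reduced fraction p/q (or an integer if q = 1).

B = (10/3, -1)
C = (1, -3/2)

1. B_x = 10/3  [B is the centroid of △AED]
2. B_y = -1  [B is the centroid of △AED]
   → B = (10/3, -1)
3. C_x = 1  [2·signedArea(CEA) = 101/2 ∩ BA · CD = -90]
4. C_y = -3/2  [2·signedArea(CEA) = 101/2 ∩ BA · CD = -90]
   → C = (1, -3/2)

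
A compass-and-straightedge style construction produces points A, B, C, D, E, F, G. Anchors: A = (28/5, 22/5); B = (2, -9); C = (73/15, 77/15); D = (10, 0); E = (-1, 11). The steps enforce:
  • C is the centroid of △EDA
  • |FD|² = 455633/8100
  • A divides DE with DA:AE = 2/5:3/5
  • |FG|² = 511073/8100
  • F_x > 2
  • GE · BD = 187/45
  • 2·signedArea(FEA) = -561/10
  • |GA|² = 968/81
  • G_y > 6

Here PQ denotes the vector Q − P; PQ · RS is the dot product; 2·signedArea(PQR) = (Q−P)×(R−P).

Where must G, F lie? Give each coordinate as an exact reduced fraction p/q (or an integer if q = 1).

F = (116/45, -97/90)
G = (142/45, 308/45)

1. G_x = 142/45  [line -8·x + -9·y + 3908/45 = 0 ∩ |GA|² = 968/81]
2. G_y = 308/45  [line -8·x + -9·y + 3908/45 = 0 ∩ |GA|² = 968/81]
   → G = (142/45, 308/45)
3. F_x = 116/45  [line 33/5·x + 33/5·y + -99/10 = 0 ∩ |FG|² = 511073/8100]
4. F_y = -97/90  [line 33/5·x + 33/5·y + -99/10 = 0 ∩ |FG|² = 511073/8100]
   → F = (116/45, -97/90)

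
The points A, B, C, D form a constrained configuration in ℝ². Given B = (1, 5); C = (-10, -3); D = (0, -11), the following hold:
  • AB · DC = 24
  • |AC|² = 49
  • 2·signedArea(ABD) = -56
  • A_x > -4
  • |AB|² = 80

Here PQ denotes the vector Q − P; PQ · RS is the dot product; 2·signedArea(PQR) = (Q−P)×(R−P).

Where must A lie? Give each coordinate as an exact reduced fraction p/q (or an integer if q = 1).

1. A_x = -3  [2·signedArea(ABD) = -56 ∩ AB · DC = 24]
2. A_y = -3  [2·signedArea(ABD) = -56 ∩ AB · DC = 24]
   → A = (-3, -3)

A = (-3, -3)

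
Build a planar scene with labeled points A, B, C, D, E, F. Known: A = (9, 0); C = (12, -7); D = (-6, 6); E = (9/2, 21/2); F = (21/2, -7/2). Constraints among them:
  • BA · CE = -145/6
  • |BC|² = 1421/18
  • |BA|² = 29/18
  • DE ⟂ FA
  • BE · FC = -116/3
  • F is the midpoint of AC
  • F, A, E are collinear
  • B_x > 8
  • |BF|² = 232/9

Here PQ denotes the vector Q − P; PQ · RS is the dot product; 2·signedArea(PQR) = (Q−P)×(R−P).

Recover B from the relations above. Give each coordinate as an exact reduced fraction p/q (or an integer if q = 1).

1. B_x = 17/2  [line 15/2·x + -35/2·y + -130/3 = 0 ∩ |BC|² = 1421/18]
2. B_y = 7/6  [line 15/2·x + -35/2·y + -130/3 = 0 ∩ |BC|² = 1421/18]
   → B = (17/2, 7/6)

B = (17/2, 7/6)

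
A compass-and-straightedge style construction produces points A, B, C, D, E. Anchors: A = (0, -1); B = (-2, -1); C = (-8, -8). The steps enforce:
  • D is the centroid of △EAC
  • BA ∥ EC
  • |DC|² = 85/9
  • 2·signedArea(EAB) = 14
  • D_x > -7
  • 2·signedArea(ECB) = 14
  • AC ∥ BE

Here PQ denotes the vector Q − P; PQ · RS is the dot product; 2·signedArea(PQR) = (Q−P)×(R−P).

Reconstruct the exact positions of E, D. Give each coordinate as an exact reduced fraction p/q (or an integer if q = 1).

D = (-6, -17/3)
E = (-10, -8)

1. E_x = -10  [BA ∥ EC ∩ AC ∥ BE]
2. E_y = -8  [BA ∥ EC ∩ AC ∥ BE]
   → E = (-10, -8)
3. D_x = -6  [D is the centroid of △EAC]
4. D_y = -17/3  [D is the centroid of △EAC]
   → D = (-6, -17/3)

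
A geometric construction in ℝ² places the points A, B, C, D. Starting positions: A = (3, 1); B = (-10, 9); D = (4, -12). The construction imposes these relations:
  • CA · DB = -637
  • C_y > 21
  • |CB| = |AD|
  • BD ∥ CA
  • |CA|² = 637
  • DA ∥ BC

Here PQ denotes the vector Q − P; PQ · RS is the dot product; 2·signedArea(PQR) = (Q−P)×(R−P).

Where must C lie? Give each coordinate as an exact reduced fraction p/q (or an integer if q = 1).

C = (-11, 22)

1. C_x = -11  [BD ∥ CA ∩ DA ∥ BC]
2. C_y = 22  [BD ∥ CA ∩ DA ∥ BC]
   → C = (-11, 22)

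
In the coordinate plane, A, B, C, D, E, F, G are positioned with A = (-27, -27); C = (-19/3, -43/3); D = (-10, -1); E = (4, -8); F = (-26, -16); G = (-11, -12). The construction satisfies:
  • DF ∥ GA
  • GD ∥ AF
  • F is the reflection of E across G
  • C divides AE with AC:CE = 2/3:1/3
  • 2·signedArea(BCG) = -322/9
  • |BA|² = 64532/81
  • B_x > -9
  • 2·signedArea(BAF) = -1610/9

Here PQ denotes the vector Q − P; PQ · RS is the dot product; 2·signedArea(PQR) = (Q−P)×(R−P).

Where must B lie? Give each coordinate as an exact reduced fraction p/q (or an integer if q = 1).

B = (-79/9, -49/9)

1. B_x = -79/9  [2·signedArea(BCG) = -322/9 ∩ 2·signedArea(BAF) = -1610/9]
2. B_y = -49/9  [2·signedArea(BCG) = -322/9 ∩ 2·signedArea(BAF) = -1610/9]
   → B = (-79/9, -49/9)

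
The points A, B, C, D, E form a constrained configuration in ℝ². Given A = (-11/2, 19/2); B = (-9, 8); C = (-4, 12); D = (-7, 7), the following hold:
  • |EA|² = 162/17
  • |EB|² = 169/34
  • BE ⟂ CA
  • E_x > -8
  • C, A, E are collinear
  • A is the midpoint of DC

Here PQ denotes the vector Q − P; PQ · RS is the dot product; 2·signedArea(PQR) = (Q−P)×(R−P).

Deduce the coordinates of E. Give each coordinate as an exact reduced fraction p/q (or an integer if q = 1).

1. E_x = -241/34  [C, A, E are collinear ∩ BE ⟂ CA]
2. E_y = 233/34  [C, A, E are collinear ∩ BE ⟂ CA]
   → E = (-241/34, 233/34)

E = (-241/34, 233/34)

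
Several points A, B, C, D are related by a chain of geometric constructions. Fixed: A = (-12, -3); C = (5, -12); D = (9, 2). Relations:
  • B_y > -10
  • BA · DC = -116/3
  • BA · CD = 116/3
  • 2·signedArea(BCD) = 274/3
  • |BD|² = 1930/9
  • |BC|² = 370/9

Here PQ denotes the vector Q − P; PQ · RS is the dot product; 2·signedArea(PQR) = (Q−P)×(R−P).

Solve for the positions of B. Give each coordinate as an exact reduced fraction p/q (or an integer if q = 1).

B = (-2/3, -9)

1. B_x = -2/3  [BA · DC = -116/3 ∩ 2·signedArea(BCD) = 274/3]
2. B_y = -9  [BA · DC = -116/3 ∩ 2·signedArea(BCD) = 274/3]
   → B = (-2/3, -9)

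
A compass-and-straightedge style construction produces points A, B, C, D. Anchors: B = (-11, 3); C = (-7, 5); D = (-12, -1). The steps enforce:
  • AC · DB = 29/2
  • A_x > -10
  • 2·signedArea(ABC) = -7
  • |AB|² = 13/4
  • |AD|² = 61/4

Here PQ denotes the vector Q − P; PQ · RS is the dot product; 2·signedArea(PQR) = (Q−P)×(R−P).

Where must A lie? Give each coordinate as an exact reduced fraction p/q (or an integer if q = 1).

A = (-19/2, 2)

1. A_x = -19/2  [2·signedArea(ABC) = -7 ∩ AC · DB = 29/2]
2. A_y = 2  [2·signedArea(ABC) = -7 ∩ AC · DB = 29/2]
   → A = (-19/2, 2)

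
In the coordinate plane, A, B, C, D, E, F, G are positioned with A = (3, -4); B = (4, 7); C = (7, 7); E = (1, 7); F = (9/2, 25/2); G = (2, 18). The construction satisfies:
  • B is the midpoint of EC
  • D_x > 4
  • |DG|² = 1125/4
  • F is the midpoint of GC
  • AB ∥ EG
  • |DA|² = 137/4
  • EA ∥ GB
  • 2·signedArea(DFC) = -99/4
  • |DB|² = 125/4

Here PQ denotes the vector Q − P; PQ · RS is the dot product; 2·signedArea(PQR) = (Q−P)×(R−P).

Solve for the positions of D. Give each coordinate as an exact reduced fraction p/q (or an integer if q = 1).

1. D_x = 5  [line 11/2·x + 5/2·y + -125/4 = 0 ∩ |DB|² = 125/4]
2. D_y = 3/2  [line 11/2·x + 5/2·y + -125/4 = 0 ∩ |DB|² = 125/4]
   → D = (5, 3/2)

D = (5, 3/2)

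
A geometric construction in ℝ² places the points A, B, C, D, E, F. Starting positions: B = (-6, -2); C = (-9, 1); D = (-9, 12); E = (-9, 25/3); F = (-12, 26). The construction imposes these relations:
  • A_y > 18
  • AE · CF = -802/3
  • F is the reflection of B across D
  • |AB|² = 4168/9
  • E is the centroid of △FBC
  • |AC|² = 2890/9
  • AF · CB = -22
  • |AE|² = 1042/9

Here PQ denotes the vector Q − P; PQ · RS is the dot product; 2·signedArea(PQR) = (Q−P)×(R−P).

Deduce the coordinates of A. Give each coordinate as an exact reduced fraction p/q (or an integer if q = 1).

1. A_x = -12  [AE · CF = -802/3 ∩ AF · CB = -22]
2. A_y = 56/3  [AE · CF = -802/3 ∩ AF · CB = -22]
   → A = (-12, 56/3)

A = (-12, 56/3)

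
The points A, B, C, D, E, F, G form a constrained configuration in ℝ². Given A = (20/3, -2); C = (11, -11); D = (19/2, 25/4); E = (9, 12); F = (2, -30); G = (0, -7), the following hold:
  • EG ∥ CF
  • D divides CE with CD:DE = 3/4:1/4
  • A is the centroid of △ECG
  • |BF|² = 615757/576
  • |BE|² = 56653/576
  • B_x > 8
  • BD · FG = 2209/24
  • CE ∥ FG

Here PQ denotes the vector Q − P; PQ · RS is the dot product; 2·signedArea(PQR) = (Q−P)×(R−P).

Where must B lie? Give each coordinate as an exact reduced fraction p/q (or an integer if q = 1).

1. B_x = 97/12  [line 2·x + -23·y + 785/24 = 0 ∩ |BF|² = 615757/576]
2. B_y = 17/8  [line 2·x + -23·y + 785/24 = 0 ∩ |BF|² = 615757/576]
   → B = (97/12, 17/8)

B = (97/12, 17/8)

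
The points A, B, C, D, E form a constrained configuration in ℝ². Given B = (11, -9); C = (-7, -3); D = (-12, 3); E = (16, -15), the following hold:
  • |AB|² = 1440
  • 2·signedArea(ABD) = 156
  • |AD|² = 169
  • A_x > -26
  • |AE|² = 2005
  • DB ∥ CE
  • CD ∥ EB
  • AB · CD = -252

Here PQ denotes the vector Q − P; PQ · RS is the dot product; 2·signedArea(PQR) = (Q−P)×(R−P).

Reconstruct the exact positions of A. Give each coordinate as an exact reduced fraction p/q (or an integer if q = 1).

A = (-25, 3)

1. A_x = -25  [2·signedArea(ABD) = 156 ∩ AB · CD = -252]
2. A_y = 3  [2·signedArea(ABD) = 156 ∩ AB · CD = -252]
   → A = (-25, 3)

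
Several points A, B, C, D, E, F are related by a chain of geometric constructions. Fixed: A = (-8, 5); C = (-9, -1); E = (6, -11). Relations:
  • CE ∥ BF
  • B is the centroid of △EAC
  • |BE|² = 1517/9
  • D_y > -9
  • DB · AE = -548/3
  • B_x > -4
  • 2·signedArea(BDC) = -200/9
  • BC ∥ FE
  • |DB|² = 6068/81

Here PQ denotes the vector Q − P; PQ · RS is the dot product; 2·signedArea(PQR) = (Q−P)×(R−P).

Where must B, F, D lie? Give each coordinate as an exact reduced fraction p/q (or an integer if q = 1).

B = (-11/3, -7/3)
D = (25/9, -73/9)
F = (34/3, -37/3)

1. B_x = -11/3  [B is the centroid of △EAC]
2. B_y = -7/3  [B is the centroid of △EAC]
   → B = (-11/3, -7/3)
3. F_x = 34/3  [BC ∥ FE ∩ CE ∥ BF]
4. F_y = -37/3  [BC ∥ FE ∩ CE ∥ BF]
   → F = (34/3, -37/3)
5. D_x = 25/9  [DB · AE = -548/3 ∩ 2·signedArea(BDC) = -200/9]
6. D_y = -73/9  [DB · AE = -548/3 ∩ 2·signedArea(BDC) = -200/9]
   → D = (25/9, -73/9)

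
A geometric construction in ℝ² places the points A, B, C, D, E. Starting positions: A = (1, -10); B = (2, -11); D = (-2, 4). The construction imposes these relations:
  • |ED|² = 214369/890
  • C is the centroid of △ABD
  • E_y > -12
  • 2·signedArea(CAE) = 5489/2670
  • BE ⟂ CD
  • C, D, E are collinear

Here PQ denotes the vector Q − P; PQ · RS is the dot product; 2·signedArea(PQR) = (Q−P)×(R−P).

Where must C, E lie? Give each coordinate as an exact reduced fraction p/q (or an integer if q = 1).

C = (1/3, -17/3)
E = (1461/890, -9867/890)

1. C_x = 1/3  [C is the centroid of △ABD]
2. C_y = -17/3  [C is the centroid of △ABD]
   → C = (1/3, -17/3)
3. E_x = 1461/890  [C, D, E are collinear ∩ BE ⟂ CD]
4. E_y = -9867/890  [C, D, E are collinear ∩ BE ⟂ CD]
   → E = (1461/890, -9867/890)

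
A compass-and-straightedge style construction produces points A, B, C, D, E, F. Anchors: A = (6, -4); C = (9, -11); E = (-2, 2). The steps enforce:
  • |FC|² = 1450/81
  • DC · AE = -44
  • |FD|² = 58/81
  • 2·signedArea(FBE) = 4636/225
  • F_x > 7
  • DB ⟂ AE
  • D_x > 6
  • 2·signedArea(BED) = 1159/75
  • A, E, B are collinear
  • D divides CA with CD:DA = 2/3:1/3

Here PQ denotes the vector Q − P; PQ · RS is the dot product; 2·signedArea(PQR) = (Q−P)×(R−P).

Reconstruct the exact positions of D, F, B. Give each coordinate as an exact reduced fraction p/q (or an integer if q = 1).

B = (194/25, -133/25)
D = (7, -19/3)
F = (22/3, -64/9)

1. D_x = 7  [D divides CA with CD:DA = 2/3:1/3]
2. D_y = -19/3  [D divides CA with CD:DA = 2/3:1/3]
   → D = (7, -19/3)
3. B_x = 194/25  [A, E, B are collinear ∩ DB ⟂ AE]
4. B_y = -133/25  [A, E, B are collinear ∩ DB ⟂ AE]
   → B = (194/25, -133/25)
5. F_x = 22/3  [line -183/25·x + -244/25·y + -3538/225 = 0 ∩ |FD|² = 58/81]
6. F_y = -64/9  [line -183/25·x + -244/25·y + -3538/225 = 0 ∩ |FD|² = 58/81]
   → F = (22/3, -64/9)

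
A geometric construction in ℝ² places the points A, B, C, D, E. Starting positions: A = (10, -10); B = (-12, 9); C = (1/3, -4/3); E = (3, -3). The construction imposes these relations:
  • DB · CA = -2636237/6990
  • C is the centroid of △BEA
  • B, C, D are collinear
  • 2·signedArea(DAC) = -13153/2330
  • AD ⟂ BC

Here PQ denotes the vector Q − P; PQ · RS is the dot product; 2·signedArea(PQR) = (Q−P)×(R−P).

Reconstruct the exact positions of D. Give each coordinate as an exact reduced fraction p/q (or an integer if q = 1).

1. D_x = 23951/2330  [B, C, D are collinear ∩ AD ⟂ BC]
2. D_y = -22523/2330  [B, C, D are collinear ∩ AD ⟂ BC]
   → D = (23951/2330, -22523/2330)

D = (23951/2330, -22523/2330)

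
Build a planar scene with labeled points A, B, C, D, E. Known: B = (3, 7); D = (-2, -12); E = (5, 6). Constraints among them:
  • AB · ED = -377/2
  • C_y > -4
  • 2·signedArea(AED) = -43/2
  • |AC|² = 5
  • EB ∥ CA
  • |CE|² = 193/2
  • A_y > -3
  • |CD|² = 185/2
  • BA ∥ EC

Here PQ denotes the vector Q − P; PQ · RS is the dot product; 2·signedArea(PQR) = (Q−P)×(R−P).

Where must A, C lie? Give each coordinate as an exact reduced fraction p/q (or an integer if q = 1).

A = (1/2, -5/2)
C = (5/2, -7/2)

1. A_x = 1/2  [AB · ED = -377/2 ∩ 2·signedArea(AED) = -43/2]
2. A_y = -5/2  [AB · ED = -377/2 ∩ 2·signedArea(AED) = -43/2]
   → A = (1/2, -5/2)
3. C_x = 5/2  [EB ∥ CA ∩ BA ∥ EC]
4. C_y = -7/2  [EB ∥ CA ∩ BA ∥ EC]
   → C = (5/2, -7/2)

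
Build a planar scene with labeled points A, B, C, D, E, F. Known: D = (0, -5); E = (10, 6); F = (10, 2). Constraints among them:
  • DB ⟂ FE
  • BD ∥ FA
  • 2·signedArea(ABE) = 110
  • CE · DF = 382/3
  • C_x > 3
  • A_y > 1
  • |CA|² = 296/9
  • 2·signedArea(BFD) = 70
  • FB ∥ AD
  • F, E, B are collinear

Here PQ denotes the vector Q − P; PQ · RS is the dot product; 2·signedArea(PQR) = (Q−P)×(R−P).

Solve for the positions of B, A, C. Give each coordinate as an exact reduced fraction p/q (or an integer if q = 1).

A = (0, 2)
B = (10, -5)
C = (10/3, -8/3)

1. B_x = 10  [F, E, B are collinear ∩ DB ⟂ FE]
2. B_y = -5  [F, E, B are collinear ∩ DB ⟂ FE]
   → B = (10, -5)
3. A_x = 0  [FB ∥ AD ∩ BD ∥ FA]
4. A_y = 2  [FB ∥ AD ∩ BD ∥ FA]
   → A = (0, 2)
5. C_x = 10/3  [line -10·x + -7·y + 44/3 = 0 ∩ |CA|² = 296/9]
6. C_y = -8/3  [line -10·x + -7·y + 44/3 = 0 ∩ |CA|² = 296/9]
   → C = (10/3, -8/3)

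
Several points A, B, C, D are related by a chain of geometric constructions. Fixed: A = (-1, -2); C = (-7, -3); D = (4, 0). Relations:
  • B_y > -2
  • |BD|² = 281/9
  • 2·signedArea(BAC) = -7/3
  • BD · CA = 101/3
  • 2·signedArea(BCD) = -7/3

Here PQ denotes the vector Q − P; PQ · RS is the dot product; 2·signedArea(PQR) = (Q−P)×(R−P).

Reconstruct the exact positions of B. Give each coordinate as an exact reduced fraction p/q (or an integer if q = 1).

1. B_x = -4/3  [2·signedArea(BAC) = -7/3 ∩ 2·signedArea(BCD) = -7/3]
2. B_y = -5/3  [2·signedArea(BAC) = -7/3 ∩ 2·signedArea(BCD) = -7/3]
   → B = (-4/3, -5/3)

B = (-4/3, -5/3)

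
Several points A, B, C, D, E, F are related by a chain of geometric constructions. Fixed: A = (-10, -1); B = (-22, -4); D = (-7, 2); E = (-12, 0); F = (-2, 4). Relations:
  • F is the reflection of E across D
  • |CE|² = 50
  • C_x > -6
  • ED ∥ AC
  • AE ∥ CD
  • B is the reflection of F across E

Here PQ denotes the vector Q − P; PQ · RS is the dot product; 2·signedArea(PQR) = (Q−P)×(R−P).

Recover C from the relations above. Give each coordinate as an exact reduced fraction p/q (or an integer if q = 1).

1. C_x = -5  [AE ∥ CD ∩ ED ∥ AC]
2. C_y = 1  [AE ∥ CD ∩ ED ∥ AC]
   → C = (-5, 1)

C = (-5, 1)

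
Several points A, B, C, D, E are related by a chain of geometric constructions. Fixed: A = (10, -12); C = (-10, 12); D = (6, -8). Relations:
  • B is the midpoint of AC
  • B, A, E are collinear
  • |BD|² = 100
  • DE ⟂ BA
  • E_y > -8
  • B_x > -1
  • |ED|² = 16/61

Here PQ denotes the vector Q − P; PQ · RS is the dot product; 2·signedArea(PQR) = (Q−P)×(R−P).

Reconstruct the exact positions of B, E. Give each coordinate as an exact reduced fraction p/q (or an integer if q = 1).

1. B_x = 0  [B is the midpoint of AC]
2. B_y = 0  [B is the midpoint of AC]
   → B = (0, 0)
3. E_x = 390/61  [B, A, E are collinear ∩ DE ⟂ BA]
4. E_y = -468/61  [B, A, E are collinear ∩ DE ⟂ BA]
   → E = (390/61, -468/61)

B = (0, 0)
E = (390/61, -468/61)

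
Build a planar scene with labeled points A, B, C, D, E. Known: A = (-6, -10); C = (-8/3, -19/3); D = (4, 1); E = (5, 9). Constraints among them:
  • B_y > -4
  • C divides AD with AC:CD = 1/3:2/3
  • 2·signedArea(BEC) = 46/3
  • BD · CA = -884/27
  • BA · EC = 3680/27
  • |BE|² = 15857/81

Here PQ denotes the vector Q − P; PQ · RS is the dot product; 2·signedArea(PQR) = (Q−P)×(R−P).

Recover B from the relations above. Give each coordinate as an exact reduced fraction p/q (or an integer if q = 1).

B = (-4/9, -35/9)

1. B_x = -4/9  [BD · CA = -884/27 ∩ 2·signedArea(BEC) = 46/3]
2. B_y = -35/9  [BD · CA = -884/27 ∩ 2·signedArea(BEC) = 46/3]
   → B = (-4/9, -35/9)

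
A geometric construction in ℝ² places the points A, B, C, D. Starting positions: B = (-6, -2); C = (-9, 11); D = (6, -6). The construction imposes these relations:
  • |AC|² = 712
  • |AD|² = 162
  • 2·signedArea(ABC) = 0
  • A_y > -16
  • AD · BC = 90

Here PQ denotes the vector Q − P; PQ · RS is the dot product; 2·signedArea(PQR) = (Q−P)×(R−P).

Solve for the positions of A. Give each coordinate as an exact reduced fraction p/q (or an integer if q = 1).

A = (-3, -15)

1. A_x = -3  [2·signedArea(ABC) = 0 ∩ AD · BC = 90]
2. A_y = -15  [2·signedArea(ABC) = 0 ∩ AD · BC = 90]
   → A = (-3, -15)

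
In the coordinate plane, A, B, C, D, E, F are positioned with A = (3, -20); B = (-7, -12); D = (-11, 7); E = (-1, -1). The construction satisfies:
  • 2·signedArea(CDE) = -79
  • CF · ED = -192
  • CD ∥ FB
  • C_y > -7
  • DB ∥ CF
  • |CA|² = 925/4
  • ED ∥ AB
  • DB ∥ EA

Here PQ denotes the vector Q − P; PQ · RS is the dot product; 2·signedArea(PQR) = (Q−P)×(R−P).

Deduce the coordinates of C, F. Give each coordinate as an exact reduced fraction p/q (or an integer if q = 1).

C = (-4, -13/2)
F = (0, -51/2)

1. C_x = -4  [line 8·x + 10·y + 97 = 0 ∩ |CA|² = 925/4]
2. C_y = -13/2  [line 8·x + 10·y + 97 = 0 ∩ |CA|² = 925/4]
   → C = (-4, -13/2)
3. F_x = 0  [CF · ED = -192 ∩ CD ∥ FB]
4. F_y = -51/2  [CF · ED = -192 ∩ CD ∥ FB]
   → F = (0, -51/2)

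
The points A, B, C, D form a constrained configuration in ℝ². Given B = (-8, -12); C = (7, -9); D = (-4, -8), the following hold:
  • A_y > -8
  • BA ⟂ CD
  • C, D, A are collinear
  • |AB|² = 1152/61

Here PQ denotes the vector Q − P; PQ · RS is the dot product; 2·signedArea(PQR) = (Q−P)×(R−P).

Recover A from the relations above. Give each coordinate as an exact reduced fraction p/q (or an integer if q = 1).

A = (-464/61, -468/61)

1. A_x = -464/61  [C, D, A are collinear ∩ BA ⟂ CD]
2. A_y = -468/61  [C, D, A are collinear ∩ BA ⟂ CD]
   → A = (-464/61, -468/61)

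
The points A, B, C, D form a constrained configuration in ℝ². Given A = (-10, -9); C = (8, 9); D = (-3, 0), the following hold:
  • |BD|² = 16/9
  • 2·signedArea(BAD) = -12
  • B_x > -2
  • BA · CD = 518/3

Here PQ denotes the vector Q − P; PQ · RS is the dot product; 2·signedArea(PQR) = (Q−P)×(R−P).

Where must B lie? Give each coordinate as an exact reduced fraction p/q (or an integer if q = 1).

1. B_x = -5/3  [2·signedArea(BAD) = -12 ∩ BA · CD = 518/3]
2. B_y = 0  [2·signedArea(BAD) = -12 ∩ BA · CD = 518/3]
   → B = (-5/3, 0)

B = (-5/3, 0)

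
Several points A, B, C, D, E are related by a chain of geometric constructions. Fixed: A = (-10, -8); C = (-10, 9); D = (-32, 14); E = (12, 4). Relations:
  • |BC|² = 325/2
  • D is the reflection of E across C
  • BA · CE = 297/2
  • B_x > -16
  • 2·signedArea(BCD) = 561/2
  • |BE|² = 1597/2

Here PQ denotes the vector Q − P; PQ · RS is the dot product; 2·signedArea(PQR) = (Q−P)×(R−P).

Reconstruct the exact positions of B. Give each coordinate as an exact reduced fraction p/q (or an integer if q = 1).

B = (-31/2, -5/2)

1. B_x = -31/2  [2·signedArea(BCD) = 561/2 ∩ BA · CE = 297/2]
2. B_y = -5/2  [2·signedArea(BCD) = 561/2 ∩ BA · CE = 297/2]
   → B = (-31/2, -5/2)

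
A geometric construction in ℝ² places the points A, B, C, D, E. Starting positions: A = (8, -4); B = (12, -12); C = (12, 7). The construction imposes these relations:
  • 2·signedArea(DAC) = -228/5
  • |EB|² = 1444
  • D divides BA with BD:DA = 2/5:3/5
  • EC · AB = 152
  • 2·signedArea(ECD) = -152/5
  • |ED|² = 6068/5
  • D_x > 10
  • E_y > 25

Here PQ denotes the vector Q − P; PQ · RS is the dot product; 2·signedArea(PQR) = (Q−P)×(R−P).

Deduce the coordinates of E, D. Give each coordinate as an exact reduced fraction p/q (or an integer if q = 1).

1. E_x = 12  [line -4·x + 8·y + -160 = 0 ∩ |EB|² = 1444]
2. E_y = 26  [line -4·x + 8·y + -160 = 0 ∩ |EB|² = 1444]
   → E = (12, 26)
3. D_x = 52/5  [2·signedArea(ECD) = -152/5 ∩ D divides BA with BD:DA = 2/5:3/5]
4. D_y = -44/5  [2·signedArea(ECD) = -152/5 ∩ D divides BA with BD:DA = 2/5:3/5]
   → D = (52/5, -44/5)

D = (52/5, -44/5)
E = (12, 26)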